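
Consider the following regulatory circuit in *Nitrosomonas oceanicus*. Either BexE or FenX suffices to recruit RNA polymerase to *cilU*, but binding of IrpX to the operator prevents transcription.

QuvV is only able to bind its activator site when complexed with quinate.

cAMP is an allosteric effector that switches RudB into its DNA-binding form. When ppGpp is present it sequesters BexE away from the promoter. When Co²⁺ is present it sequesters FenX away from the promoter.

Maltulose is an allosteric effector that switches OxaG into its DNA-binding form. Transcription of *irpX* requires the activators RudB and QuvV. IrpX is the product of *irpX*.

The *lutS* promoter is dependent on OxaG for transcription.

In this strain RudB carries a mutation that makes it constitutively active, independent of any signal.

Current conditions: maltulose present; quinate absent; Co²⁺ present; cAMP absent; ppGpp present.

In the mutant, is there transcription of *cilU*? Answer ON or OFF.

OFF

ppGpp is present, so BexE is inactive.
RudB is constitutively active in this strain.
Quinate is absent, so QuvV is inactive.
Required activator QuvV is absent, so *irpX* is not transcribed.
So IrpX is not produced.
Co²⁺ is present, so FenX is inactive.
No activator is available at the *cilU* promoter, so *cilU* is not transcribed.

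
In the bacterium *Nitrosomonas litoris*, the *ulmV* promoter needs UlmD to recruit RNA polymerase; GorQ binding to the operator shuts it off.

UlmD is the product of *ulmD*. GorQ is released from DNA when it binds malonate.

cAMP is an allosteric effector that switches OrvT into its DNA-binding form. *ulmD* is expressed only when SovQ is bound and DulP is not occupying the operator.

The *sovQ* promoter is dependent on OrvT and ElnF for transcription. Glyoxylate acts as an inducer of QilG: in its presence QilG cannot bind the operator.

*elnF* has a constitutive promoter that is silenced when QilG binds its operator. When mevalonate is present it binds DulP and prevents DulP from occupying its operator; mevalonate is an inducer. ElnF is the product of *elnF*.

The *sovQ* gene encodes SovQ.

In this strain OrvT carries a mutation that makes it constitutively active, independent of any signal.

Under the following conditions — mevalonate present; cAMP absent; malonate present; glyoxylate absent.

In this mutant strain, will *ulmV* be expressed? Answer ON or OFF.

Malonate is present, so GorQ is inactive.
OrvT is constitutively active in this strain.
Glyoxylate is absent, so QilG is active.
With repressor QilG bound, *elnF* is not transcribed.
So ElnF is not produced.
Required activator ElnF is absent, so *sovQ* is not transcribed.
So SovQ is not produced.
Mevalonate is present, so DulP is inactive.
Required activator SovQ is absent, so *ulmD* is not transcribed.
So UlmD is not produced.
Required activator UlmD is absent, so *ulmV* is not transcribed.

OFF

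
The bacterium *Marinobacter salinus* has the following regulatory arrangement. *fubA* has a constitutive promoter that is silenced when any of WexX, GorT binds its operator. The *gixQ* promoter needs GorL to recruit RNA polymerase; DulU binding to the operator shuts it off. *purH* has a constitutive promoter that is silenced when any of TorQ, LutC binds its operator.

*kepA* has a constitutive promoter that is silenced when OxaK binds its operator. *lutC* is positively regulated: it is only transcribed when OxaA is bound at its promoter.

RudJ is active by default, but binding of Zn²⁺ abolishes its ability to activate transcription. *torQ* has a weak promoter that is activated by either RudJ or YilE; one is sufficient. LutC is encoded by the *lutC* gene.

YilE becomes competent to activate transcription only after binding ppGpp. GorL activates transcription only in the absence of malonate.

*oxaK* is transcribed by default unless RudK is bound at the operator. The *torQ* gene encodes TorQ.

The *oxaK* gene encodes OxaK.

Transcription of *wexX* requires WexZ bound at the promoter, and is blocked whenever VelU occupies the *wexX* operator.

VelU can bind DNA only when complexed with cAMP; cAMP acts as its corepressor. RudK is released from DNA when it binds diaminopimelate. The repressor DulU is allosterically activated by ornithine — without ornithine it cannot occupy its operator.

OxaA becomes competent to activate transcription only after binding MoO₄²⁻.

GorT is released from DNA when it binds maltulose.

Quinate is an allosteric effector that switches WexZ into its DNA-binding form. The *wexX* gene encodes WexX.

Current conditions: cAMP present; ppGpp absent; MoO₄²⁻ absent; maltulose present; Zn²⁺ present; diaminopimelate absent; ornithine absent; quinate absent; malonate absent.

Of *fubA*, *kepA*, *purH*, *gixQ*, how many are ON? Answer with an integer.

4

cAMP is present, so VelU is active.
Quinate is absent, so WexZ is inactive.
With repressor VelU bound, *wexX* is not transcribed.
So WexX is not produced.
Maltulose is present, so GorT is inactive.
With no repressor bound, *fubA* is transcribed.
→ *fubA* is ON.
Diaminopimelate is absent, so RudK is active.
With repressor RudK bound, *oxaK* is not transcribed.
So OxaK is not produced.
With no repressor bound, *kepA* is transcribed.
→ *kepA* is ON.
Zn²⁺ is present, so RudJ is inactive.
ppGpp is absent, so YilE is inactive.
No activator is available at the *torQ* promoter, so *torQ* is not transcribed.
So TorQ is not produced.
MoO₄²⁻ is absent, so OxaA is inactive.
Required activator OxaA is absent, so *lutC* is not transcribed.
So LutC is not produced.
With no repressor bound, *purH* is transcribed.
→ *purH* is ON.
Malonate is absent, so GorL is active.
Ornithine is absent, so DulU is inactive.
No repressor is bound and GorL is active, so *gixQ* is transcribed.
→ *gixQ* is ON.
4 of the 4 genes are transcribed.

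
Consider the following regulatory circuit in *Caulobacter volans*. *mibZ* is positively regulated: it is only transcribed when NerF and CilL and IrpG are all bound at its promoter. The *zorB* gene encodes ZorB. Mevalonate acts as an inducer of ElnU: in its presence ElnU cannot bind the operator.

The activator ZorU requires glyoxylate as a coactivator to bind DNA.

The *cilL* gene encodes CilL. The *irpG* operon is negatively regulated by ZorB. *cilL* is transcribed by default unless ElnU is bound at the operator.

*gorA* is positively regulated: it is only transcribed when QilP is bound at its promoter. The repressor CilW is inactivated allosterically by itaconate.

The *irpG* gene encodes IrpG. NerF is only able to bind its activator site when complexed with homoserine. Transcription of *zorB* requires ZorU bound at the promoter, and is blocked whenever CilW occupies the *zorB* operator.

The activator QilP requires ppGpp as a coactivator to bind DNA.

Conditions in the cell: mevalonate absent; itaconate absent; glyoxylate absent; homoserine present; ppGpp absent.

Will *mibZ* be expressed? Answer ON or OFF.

Homoserine is present, so NerF is active.
Mevalonate is absent, so ElnU is active.
With repressor ElnU bound, *cilL* is not transcribed.
So CilL is not produced.
Glyoxylate is absent, so ZorU is inactive.
Itaconate is absent, so CilW is active.
With repressor CilW bound, *zorB* is not transcribed.
So ZorB is not produced.
With no repressor bound, *irpG* is transcribed.
So IrpG is produced and active.
Required activator CilL is absent, so *mibZ* is not transcribed.

OFF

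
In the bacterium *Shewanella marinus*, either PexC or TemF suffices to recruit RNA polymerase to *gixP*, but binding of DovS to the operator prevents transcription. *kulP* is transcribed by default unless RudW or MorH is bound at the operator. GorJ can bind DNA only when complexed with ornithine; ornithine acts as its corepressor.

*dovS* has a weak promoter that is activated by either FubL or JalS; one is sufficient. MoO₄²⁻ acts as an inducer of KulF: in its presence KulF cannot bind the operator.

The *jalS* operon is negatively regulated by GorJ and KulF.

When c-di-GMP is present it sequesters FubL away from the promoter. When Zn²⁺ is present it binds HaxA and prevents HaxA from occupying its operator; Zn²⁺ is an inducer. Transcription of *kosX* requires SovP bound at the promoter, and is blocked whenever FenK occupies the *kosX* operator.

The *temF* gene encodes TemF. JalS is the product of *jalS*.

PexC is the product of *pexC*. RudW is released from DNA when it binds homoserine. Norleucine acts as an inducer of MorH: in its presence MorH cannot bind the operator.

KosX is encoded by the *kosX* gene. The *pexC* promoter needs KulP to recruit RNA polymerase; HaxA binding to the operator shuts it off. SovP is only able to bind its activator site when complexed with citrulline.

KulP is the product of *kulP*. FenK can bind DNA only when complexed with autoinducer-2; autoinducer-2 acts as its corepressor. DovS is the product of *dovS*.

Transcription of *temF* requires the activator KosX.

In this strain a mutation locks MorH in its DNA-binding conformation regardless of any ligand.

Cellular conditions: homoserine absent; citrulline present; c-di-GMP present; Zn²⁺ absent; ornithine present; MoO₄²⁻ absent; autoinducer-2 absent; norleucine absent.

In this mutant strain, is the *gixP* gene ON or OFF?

ON

Zn²⁺ is absent, so HaxA is active.
Homoserine is absent, so RudW is active.
MorH is constitutively active in this strain.
With repressor RudW bound, *kulP* is not transcribed.
So KulP is not produced.
With repressor HaxA bound, *pexC* is not transcribed.
So PexC is not produced.
c-di-GMP is present, so FubL is inactive.
Ornithine is present, so GorJ is active.
MoO₄²⁻ is absent, so KulF is active.
With repressor GorJ bound, *jalS* is not transcribed.
So JalS is not produced.
No activator is available at the *dovS* promoter, so *dovS* is not transcribed.
So DovS is not produced.
Citrulline is present, so SovP is active.
Autoinducer-2 is absent, so FenK is inactive.
No repressor is bound and SovP is active, so *kosX* is transcribed.
So KosX is produced and active.
No repressor is bound and KosX is active, so *temF* is transcribed.
So TemF is produced and active.
Activator TemF is present, so *gixP* is transcribed.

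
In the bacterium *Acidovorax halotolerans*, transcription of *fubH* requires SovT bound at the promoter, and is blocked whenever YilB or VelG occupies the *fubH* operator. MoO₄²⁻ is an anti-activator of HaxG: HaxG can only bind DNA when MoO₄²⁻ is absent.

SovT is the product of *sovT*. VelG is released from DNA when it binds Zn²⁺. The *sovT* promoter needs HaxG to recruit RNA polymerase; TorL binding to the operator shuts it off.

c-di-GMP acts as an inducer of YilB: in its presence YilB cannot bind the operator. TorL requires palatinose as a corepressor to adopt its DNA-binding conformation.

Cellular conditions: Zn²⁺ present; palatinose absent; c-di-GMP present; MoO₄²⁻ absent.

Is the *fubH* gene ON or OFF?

ON

Palatinose is absent, so TorL is inactive.
MoO₄²⁻ is absent, so HaxG is active.
No repressor is bound and HaxG is active, so *sovT* is transcribed.
So SovT is produced and active.
c-di-GMP is present, so YilB is inactive.
Zn²⁺ is present, so VelG is inactive.
No repressor is bound and SovT is active, so *fubH* is transcribed.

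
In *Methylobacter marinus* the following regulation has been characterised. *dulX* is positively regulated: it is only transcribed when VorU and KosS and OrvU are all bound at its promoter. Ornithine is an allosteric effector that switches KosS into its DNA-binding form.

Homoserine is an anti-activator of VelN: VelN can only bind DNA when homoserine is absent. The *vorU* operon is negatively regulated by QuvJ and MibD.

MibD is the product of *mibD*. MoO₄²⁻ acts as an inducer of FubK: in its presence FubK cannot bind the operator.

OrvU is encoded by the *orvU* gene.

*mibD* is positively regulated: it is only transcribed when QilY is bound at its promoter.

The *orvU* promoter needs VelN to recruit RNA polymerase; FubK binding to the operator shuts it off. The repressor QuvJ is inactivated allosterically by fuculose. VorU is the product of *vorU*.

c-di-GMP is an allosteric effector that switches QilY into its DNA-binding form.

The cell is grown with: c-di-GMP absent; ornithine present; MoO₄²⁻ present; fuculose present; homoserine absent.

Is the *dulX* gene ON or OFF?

ON

Fuculose is present, so QuvJ is inactive.
c-di-GMP is absent, so QilY is inactive.
Required activator QilY is absent, so *mibD* is not transcribed.
So MibD is not produced.
With no repressor bound, *vorU* is transcribed.
So VorU is produced and active.
Ornithine is present, so KosS is active.
Homoserine is absent, so VelN is active.
MoO₄²⁻ is present, so FubK is inactive.
No repressor is bound and VelN is active, so *orvU* is transcribed.
So OrvU is produced and active.
No repressor is bound and VorU and KosS and OrvU are active, so *dulX* is transcribed.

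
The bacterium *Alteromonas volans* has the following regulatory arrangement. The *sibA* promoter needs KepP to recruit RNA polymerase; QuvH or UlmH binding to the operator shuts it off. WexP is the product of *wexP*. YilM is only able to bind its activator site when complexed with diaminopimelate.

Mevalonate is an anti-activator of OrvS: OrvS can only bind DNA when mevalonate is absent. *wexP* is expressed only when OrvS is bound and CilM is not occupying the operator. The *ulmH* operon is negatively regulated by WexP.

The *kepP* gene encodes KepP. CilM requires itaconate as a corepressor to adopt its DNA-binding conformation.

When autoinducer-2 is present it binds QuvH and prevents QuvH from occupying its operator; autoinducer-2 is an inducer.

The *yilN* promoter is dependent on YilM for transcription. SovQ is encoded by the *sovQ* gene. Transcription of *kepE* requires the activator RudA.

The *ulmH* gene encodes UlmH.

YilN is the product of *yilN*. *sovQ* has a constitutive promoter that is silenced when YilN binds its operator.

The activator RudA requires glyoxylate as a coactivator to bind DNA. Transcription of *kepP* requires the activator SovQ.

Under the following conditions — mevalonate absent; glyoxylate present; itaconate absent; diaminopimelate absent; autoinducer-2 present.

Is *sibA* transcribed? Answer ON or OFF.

Autoinducer-2 is present, so QuvH is inactive.
Itaconate is absent, so CilM is inactive.
Mevalonate is absent, so OrvS is active.
No repressor is bound and OrvS is active, so *wexP* is transcribed.
So WexP is produced and active.
With repressor WexP bound, *ulmH* is not transcribed.
So UlmH is not produced.
Diaminopimelate is absent, so YilM is inactive.
Required activator YilM is absent, so *yilN* is not transcribed.
So YilN is not produced.
With no repressor bound, *sovQ* is transcribed.
So SovQ is produced and active.
No repressor is bound and SovQ is active, so *kepP* is transcribed.
So KepP is produced and active.
No repressor is bound and KepP is active, so *sibA* is transcribed.

ON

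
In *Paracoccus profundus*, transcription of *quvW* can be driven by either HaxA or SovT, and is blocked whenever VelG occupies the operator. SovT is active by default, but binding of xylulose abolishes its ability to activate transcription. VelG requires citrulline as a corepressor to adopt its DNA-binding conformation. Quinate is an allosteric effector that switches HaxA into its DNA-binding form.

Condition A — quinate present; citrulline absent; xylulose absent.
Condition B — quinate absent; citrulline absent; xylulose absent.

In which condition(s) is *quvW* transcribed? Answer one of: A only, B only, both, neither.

Condition A:
Quinate is present, so HaxA is active.
Citrulline is absent, so VelG is inactive.
Xylulose is absent, so SovT is active.
Activator HaxA is present, so *quvW* is transcribed.
→ *quvW* is ON in A.
Condition B:
Quinate is absent, so HaxA is inactive.
Citrulline is absent, so VelG is inactive.
Xylulose is absent, so SovT is active.
Activator SovT is present, so *quvW* is transcribed.
→ *quvW* is ON in B.

both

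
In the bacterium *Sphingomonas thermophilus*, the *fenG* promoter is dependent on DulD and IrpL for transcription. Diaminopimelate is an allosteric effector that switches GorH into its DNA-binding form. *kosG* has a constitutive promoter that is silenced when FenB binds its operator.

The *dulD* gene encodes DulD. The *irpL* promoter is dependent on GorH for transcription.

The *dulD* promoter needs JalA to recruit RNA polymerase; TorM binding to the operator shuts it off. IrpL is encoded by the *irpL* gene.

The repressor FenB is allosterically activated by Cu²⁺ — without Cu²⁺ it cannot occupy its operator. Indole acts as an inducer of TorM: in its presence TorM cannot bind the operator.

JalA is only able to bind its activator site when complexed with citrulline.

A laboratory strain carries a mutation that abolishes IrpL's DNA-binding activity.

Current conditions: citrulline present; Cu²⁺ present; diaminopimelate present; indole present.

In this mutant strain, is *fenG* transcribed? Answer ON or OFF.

OFF

Citrulline is present, so JalA is active.
Indole is present, so TorM is inactive.
No repressor is bound and JalA is active, so *dulD* is transcribed.
So DulD is produced and active.
IrpL is non-functional in this strain, so it has no effect.
Required activator IrpL is absent, so *fenG* is not transcribed.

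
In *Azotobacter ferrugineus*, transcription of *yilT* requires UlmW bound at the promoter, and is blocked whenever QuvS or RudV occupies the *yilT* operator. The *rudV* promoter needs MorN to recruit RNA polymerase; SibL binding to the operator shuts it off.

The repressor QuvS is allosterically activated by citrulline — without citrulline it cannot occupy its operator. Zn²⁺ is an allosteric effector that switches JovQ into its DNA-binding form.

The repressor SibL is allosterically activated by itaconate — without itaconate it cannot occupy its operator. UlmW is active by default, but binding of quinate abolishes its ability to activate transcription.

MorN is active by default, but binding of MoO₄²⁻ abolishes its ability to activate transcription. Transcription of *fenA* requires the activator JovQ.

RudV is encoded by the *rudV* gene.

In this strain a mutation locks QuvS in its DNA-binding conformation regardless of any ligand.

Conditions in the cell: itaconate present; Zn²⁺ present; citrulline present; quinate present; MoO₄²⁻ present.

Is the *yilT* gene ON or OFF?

OFF

Quinate is present, so UlmW is inactive.
QuvS is constitutively active in this strain.
Itaconate is present, so SibL is active.
MoO₄²⁻ is present, so MorN is inactive.
With repressor SibL bound, *rudV* is not transcribed.
So RudV is not produced.
With repressor QuvS bound, *yilT* is not transcribed.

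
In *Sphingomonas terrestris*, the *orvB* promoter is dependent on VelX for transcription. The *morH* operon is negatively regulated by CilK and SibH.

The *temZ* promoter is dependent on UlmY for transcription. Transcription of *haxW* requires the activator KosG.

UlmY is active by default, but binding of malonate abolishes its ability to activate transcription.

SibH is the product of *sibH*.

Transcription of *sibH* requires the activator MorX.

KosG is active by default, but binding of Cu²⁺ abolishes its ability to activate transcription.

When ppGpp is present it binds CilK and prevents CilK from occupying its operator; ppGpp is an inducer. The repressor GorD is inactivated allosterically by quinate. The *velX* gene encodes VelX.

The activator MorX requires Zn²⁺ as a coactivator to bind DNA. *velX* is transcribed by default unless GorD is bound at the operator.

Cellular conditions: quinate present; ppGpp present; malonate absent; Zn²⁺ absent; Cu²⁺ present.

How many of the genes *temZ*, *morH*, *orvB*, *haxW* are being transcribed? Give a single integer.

Malonate is absent, so UlmY is active.
No repressor is bound and UlmY is active, so *temZ* is transcribed.
→ *temZ* is ON.
ppGpp is present, so CilK is inactive.
Zn²⁺ is absent, so MorX is inactive.
Required activator MorX is absent, so *sibH* is not transcribed.
So SibH is not produced.
With no repressor bound, *morH* is transcribed.
→ *morH* is ON.
Quinate is present, so GorD is inactive.
With no repressor bound, *velX* is transcribed.
So VelX is produced and active.
No repressor is bound and VelX is active, so *orvB* is transcribed.
→ *orvB* is ON.
Cu²⁺ is present, so KosG is inactive.
Required activator KosG is absent, so *haxW* is not transcribed.
→ *haxW* is OFF.
3 of the 4 genes are transcribed.

3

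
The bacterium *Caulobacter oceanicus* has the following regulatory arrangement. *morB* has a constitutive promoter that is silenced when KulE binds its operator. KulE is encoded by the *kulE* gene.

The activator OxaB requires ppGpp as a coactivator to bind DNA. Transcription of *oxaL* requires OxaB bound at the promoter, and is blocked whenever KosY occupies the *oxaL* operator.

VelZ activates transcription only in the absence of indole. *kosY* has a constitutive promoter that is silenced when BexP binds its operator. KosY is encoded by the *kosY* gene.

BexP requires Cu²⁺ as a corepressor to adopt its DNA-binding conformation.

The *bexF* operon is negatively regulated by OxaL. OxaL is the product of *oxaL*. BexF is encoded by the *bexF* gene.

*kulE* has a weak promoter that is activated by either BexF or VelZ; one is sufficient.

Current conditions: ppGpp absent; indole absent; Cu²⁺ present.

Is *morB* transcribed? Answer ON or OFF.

OFF

Cu²⁺ is present, so BexP is active.
With repressor BexP bound, *kosY* is not transcribed.
So KosY is not produced.
ppGpp is absent, so OxaB is inactive.
Required activator OxaB is absent, so *oxaL* is not transcribed.
So OxaL is not produced.
With no repressor bound, *bexF* is transcribed.
So BexF is produced and active.
Indole is absent, so VelZ is active.
Activator BexF is present, so *kulE* is transcribed.
So KulE is produced and active.
With repressor KulE bound, *morB* is not transcribed.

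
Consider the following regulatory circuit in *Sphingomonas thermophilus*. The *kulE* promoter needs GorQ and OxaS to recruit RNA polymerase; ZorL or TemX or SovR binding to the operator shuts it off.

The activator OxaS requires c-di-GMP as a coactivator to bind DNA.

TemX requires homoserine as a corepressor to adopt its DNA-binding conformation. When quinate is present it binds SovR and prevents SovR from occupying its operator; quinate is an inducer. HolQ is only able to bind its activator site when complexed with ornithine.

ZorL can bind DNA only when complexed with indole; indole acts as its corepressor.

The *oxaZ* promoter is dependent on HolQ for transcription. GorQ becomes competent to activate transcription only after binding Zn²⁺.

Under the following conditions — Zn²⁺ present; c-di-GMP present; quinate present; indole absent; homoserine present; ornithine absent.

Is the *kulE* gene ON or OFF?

OFF

Zn²⁺ is present, so GorQ is active.
Indole is absent, so ZorL is inactive.
Homoserine is present, so TemX is active.
Quinate is present, so SovR is inactive.
c-di-GMP is present, so OxaS is active.
With repressor TemX bound, *kulE* is not transcribed.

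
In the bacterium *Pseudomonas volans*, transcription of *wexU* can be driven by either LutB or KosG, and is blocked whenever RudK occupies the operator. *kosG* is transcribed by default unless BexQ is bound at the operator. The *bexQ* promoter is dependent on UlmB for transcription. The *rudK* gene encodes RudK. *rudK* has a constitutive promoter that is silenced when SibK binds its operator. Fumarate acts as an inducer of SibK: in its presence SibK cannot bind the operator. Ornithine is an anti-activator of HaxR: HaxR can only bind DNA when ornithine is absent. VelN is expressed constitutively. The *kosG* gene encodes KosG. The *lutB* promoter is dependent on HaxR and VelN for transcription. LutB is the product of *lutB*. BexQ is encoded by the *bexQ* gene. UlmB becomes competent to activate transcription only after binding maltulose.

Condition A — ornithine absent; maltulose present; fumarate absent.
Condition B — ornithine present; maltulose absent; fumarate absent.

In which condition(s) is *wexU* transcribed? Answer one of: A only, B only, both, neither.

Condition A:
Ornithine is absent, so HaxR is active.
VelN is produced constitutively and is active.
No repressor is bound and HaxR and VelN are active, so *lutB* is transcribed.
So LutB is produced and active.
Maltulose is present, so UlmB is active.
No repressor is bound and UlmB is active, so *bexQ* is transcribed.
So BexQ is produced and active.
With repressor BexQ bound, *kosG* is not transcribed.
So KosG is not produced.
Fumarate is absent, so SibK is active.
With repressor SibK bound, *rudK* is not transcribed.
So RudK is not produced.
Activator LutB is present, so *wexU* is transcribed.
→ *wexU* is ON in A.
Condition B:
Ornithine is present, so HaxR is inactive.
VelN is produced constitutively and is active.
Required activator HaxR is absent, so *lutB* is not transcribed.
So LutB is not produced.
Maltulose is absent, so UlmB is inactive.
Required activator UlmB is absent, so *bexQ* is not transcribed.
So BexQ is not produced.
With no repressor bound, *kosG* is transcribed.
So KosG is produced and active.
Fumarate is absent, so SibK is active.
With repressor SibK bound, *rudK* is not transcribed.
So RudK is not produced.
Activator KosG is present, so *wexU* is transcribed.
→ *wexU* is ON in B.

both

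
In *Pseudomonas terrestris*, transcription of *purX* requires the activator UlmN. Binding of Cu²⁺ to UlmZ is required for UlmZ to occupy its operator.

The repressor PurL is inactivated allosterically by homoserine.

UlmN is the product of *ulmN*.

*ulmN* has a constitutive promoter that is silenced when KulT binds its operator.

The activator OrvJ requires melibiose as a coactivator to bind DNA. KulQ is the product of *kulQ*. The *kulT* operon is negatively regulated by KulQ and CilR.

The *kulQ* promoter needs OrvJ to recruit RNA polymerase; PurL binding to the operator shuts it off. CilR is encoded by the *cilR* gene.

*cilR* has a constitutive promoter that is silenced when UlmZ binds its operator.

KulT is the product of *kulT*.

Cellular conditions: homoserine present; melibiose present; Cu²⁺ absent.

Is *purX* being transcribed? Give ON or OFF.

Homoserine is present, so PurL is inactive.
Melibiose is present, so OrvJ is active.
No repressor is bound and OrvJ is active, so *kulQ* is transcribed.
So KulQ is produced and active.
Cu²⁺ is absent, so UlmZ is inactive.
With no repressor bound, *cilR* is transcribed.
So CilR is produced and active.
With repressor KulQ bound, *kulT* is not transcribed.
So KulT is not produced.
With no repressor bound, *ulmN* is transcribed.
So UlmN is produced and active.
No repressor is bound and UlmN is active, so *purX* is transcribed.

ON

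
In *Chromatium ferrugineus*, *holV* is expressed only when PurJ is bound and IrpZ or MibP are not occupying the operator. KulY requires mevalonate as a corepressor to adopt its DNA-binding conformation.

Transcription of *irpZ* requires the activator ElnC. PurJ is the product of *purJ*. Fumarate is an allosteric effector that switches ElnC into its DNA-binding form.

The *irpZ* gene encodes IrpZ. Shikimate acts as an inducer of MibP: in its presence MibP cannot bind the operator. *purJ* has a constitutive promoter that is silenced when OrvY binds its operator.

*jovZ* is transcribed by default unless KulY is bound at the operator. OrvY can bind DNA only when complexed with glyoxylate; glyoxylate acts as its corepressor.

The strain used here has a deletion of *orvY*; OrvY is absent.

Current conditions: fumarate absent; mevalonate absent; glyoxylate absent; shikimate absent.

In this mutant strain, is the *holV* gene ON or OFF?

OFF

Fumarate is absent, so ElnC is inactive.
Required activator ElnC is absent, so *irpZ* is not transcribed.
So IrpZ is not produced.
OrvY is non-functional in this strain, so it has no effect.
With no repressor bound, *purJ* is transcribed.
So PurJ is produced and active.
Shikimate is absent, so MibP is active.
With repressor MibP bound, *holV* is not transcribed.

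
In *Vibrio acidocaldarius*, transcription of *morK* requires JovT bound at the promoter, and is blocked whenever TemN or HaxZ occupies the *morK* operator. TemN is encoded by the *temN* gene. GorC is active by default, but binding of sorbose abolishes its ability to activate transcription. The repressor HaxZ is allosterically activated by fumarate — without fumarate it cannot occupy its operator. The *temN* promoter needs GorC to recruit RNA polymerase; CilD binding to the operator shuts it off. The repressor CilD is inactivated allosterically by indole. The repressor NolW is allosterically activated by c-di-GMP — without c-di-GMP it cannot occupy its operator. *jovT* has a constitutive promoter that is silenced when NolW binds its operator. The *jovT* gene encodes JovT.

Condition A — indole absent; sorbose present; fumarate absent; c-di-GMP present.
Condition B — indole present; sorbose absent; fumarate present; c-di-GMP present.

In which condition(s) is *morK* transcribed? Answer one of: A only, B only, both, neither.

neither

Condition A:
Indole is absent, so CilD is active.
Sorbose is present, so GorC is inactive.
With repressor CilD bound, *temN* is not transcribed.
So TemN is not produced.
Fumarate is absent, so HaxZ is inactive.
c-di-GMP is present, so NolW is active.
With repressor NolW bound, *jovT* is not transcribed.
So JovT is not produced.
Required activator JovT is absent, so *morK* is not transcribed.
→ *morK* is OFF in A.
Condition B:
Indole is present, so CilD is inactive.
Sorbose is absent, so GorC is active.
No repressor is bound and GorC is active, so *temN* is transcribed.
So TemN is produced and active.
Fumarate is present, so HaxZ is active.
c-di-GMP is present, so NolW is active.
With repressor NolW bound, *jovT* is not transcribed.
So JovT is not produced.
With repressor TemN bound, *morK* is not transcribed.
→ *morK* is OFF in B.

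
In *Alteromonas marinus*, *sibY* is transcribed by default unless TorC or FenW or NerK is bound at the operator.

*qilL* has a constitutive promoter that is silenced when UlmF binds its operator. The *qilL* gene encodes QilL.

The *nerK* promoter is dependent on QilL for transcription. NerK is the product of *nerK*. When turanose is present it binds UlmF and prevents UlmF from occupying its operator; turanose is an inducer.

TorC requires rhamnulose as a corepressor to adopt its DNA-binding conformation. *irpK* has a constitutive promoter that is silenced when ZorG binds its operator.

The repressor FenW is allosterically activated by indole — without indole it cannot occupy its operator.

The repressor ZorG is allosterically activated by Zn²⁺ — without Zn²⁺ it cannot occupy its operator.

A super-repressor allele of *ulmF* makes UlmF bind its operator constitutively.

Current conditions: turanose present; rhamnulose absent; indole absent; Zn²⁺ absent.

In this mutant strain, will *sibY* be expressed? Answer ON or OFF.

ON

Rhamnulose is absent, so TorC is inactive.
Indole is absent, so FenW is inactive.
UlmF is constitutively active in this strain.
With repressor UlmF bound, *qilL* is not transcribed.
So QilL is not produced.
Required activator QilL is absent, so *nerK* is not transcribed.
So NerK is not produced.
With no repressor bound, *sibY* is transcribed.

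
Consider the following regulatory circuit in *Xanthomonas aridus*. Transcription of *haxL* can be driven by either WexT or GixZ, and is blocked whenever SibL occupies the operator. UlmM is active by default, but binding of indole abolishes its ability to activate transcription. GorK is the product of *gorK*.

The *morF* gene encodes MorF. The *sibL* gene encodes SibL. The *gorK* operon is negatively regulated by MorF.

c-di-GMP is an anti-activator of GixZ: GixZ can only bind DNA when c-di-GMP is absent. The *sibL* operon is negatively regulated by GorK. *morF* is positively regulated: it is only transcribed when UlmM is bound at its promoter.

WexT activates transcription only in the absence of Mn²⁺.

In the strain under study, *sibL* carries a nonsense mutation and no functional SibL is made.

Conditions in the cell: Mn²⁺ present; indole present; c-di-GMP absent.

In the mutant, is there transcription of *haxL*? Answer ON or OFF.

Mn²⁺ is present, so WexT is inactive.
SibL is non-functional in this strain, so it has no effect.
c-di-GMP is absent, so GixZ is active.
Activator GixZ is present, so *haxL* is transcribed.

ON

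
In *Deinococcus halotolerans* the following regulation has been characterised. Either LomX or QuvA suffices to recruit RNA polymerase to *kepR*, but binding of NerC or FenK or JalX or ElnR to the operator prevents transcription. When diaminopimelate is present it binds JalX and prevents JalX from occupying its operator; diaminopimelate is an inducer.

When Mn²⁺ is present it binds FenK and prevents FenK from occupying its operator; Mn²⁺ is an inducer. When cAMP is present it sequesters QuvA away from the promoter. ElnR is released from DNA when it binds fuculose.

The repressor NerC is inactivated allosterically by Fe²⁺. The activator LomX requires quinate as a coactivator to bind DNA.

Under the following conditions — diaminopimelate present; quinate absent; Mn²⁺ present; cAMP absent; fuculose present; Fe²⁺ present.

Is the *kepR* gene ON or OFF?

Fe²⁺ is present, so NerC is inactive.
Quinate is absent, so LomX is inactive.
cAMP is absent, so QuvA is active.
Mn²⁺ is present, so FenK is inactive.
Diaminopimelate is present, so JalX is inactive.
Fuculose is present, so ElnR is inactive.
Activator QuvA is present, so *kepR* is transcribed.

ON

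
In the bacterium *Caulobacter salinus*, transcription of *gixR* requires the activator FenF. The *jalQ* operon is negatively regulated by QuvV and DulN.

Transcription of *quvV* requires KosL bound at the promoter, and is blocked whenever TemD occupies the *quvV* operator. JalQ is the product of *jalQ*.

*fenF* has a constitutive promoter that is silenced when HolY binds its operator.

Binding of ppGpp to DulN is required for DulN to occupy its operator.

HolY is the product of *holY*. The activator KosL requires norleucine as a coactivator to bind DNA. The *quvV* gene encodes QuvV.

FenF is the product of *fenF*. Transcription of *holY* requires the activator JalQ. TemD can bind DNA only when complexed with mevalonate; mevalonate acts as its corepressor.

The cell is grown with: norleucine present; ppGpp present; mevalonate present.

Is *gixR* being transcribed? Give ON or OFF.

Norleucine is present, so KosL is active.
Mevalonate is present, so TemD is active.
With repressor TemD bound, *quvV* is not transcribed.
So QuvV is not produced.
ppGpp is present, so DulN is active.
With repressor DulN bound, *jalQ* is not transcribed.
So JalQ is not produced.
Required activator JalQ is absent, so *holY* is not transcribed.
So HolY is not produced.
With no repressor bound, *fenF* is transcribed.
So FenF is produced and active.
No repressor is bound and FenF is active, so *gixR* is transcribed.

ON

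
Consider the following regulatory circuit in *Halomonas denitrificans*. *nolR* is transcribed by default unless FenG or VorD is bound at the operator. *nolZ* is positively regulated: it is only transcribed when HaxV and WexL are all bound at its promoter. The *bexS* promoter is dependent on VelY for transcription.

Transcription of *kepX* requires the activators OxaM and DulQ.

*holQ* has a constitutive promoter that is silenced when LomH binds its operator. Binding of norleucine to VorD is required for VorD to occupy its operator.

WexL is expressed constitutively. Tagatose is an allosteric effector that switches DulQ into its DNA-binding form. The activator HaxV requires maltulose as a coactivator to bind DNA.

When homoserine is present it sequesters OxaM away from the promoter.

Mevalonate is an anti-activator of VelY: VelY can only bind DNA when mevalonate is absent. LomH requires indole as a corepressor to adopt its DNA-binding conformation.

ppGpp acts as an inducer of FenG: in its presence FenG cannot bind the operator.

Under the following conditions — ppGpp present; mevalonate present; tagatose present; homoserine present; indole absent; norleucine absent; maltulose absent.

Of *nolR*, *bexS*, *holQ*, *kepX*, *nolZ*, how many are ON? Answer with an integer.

2

ppGpp is present, so FenG is inactive.
Norleucine is absent, so VorD is inactive.
With no repressor bound, *nolR* is transcribed.
→ *nolR* is ON.
Mevalonate is present, so VelY is inactive.
Required activator VelY is absent, so *bexS* is not transcribed.
→ *bexS* is OFF.
Indole is absent, so LomH is inactive.
With no repressor bound, *holQ* is transcribed.
→ *holQ* is ON.
Homoserine is present, so OxaM is inactive.
Tagatose is present, so DulQ is active.
Required activator OxaM is absent, so *kepX* is not transcribed.
→ *kepX* is OFF.
Maltulose is absent, so HaxV is inactive.
WexL is produced constitutively and is active.
Required activator HaxV is absent, so *nolZ* is not transcribed.
→ *nolZ* is OFF.
2 of the 5 genes are transcribed.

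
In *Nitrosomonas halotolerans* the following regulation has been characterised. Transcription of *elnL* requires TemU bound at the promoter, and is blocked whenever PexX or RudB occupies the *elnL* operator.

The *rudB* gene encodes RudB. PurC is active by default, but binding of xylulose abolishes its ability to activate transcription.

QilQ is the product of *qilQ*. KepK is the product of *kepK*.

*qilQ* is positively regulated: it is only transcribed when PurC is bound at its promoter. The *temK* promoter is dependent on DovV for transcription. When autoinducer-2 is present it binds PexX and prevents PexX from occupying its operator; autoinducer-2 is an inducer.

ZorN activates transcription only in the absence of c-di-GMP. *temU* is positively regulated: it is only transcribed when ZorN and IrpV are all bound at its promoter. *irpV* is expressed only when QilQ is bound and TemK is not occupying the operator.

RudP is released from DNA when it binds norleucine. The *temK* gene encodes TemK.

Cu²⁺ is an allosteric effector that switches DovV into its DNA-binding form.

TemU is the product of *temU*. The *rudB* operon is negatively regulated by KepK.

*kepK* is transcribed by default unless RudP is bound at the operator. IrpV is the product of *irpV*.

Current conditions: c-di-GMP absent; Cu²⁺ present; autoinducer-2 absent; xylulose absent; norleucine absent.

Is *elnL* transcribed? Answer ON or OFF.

OFF

Autoinducer-2 is absent, so PexX is active.
Norleucine is absent, so RudP is active.
With repressor RudP bound, *kepK* is not transcribed.
So KepK is not produced.
With no repressor bound, *rudB* is transcribed.
So RudB is produced and active.
c-di-GMP is absent, so ZorN is active.
Xylulose is absent, so PurC is active.
No repressor is bound and PurC is active, so *qilQ* is transcribed.
So QilQ is produced and active.
Cu²⁺ is present, so DovV is active.
No repressor is bound and DovV is active, so *temK* is transcribed.
So TemK is produced and active.
With repressor TemK bound, *irpV* is not transcribed.
So IrpV is not produced.
Required activator IrpV is absent, so *temU* is not transcribed.
So TemU is not produced.
With repressor PexX bound, *elnL* is not transcribed.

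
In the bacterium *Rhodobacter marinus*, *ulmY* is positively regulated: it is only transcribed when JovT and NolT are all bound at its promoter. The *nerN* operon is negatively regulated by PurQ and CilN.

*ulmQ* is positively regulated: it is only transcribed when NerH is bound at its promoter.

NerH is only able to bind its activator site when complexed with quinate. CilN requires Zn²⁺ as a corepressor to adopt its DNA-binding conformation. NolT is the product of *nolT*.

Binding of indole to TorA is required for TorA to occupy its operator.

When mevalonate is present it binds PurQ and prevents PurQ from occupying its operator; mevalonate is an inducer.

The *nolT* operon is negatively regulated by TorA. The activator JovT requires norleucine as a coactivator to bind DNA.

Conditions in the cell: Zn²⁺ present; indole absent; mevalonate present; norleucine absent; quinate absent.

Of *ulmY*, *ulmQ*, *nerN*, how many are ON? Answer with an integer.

0

Norleucine is absent, so JovT is inactive.
Indole is absent, so TorA is inactive.
With no repressor bound, *nolT* is transcribed.
So NolT is produced and active.
Required activator JovT is absent, so *ulmY* is not transcribed.
→ *ulmY* is OFF.
Quinate is absent, so NerH is inactive.
Required activator NerH is absent, so *ulmQ* is not transcribed.
→ *ulmQ* is OFF.
Mevalonate is present, so PurQ is inactive.
Zn²⁺ is present, so CilN is active.
With repressor CilN bound, *nerN* is not transcribed.
→ *nerN* is OFF.
0 of the 3 genes are transcribed.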